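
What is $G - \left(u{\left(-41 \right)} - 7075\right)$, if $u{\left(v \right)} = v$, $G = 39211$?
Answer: $46327$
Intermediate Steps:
$G - \left(u{\left(-41 \right)} - 7075\right) = 39211 - \left(-41 - 7075\right) = 39211 - -7116 = 39211 + 7116 = 46327$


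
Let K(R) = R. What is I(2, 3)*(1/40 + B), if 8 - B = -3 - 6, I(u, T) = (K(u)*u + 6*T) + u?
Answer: 2043/5 ≈ 408.60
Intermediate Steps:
I(u, T) = u + u² + 6*T (I(u, T) = (u*u + 6*T) + u = (u² + 6*T) + u = u + u² + 6*T)
B = 17 (B = 8 - (-3 - 6) = 8 - 1*(-9) = 8 + 9 = 17)
I(2, 3)*(1/40 + B) = (2 + 2² + 6*3)*(1/40 + 17) = (2 + 4 + 18)*(1/40 + 17) = 24*(681/40) = 2043/5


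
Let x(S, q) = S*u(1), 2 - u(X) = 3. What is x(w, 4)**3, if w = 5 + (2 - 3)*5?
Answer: 0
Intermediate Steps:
u(X) = -1 (u(X) = 2 - 1*3 = 2 - 3 = -1)
w = 0 (w = 5 - 1*5 = 5 - 5 = 0)
x(S, q) = -S (x(S, q) = S*(-1) = -S)
x(w, 4)**3 = (-1*0)**3 = 0**3 = 0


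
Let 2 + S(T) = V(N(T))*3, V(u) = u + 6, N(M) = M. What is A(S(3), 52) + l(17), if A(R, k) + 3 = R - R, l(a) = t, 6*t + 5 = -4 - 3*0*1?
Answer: -9/2 ≈ -4.5000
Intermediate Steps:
V(u) = 6 + u
S(T) = 16 + 3*T (S(T) = -2 + (6 + T)*3 = -2 + (18 + 3*T) = 16 + 3*T)
t = -3/2 (t = -⅚ + (-4 - 3*0*1)/6 = -⅚ + (-4 + 0*1)/6 = -⅚ + (-4 + 0)/6 = -⅚ + (⅙)*(-4) = -⅚ - ⅔ = -3/2 ≈ -1.5000)
l(a) = -3/2
A(R, k) = -3 (A(R, k) = -3 + (R - R) = -3 + 0 = -3)
A(S(3), 52) + l(17) = -3 - 3/2 = -9/2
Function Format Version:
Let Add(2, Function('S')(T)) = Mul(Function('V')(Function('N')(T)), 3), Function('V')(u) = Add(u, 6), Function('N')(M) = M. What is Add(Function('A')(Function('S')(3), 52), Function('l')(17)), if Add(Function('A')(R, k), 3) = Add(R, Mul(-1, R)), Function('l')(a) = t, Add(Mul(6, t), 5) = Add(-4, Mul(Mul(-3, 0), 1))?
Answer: Rational(-9, 2) ≈ -4.5000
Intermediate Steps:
Function('V')(u) = Add(6, u)
Function('S')(T) = Add(16, Mul(3, T)) (Function('S')(T) = Add(-2, Mul(Add(6, T), 3)) = Add(-2, Add(18, Mul(3, T))) = Add(16, Mul(3, T)))
t = Rational(-3, 2) (t = Add(Rational(-5, 6), Mul(Rational(1, 6), Add(-4, Mul(Mul(-3, 0), 1)))) = Add(Rational(-5, 6), Mul(Rational(1, 6), Add(-4, Mul(0, 1)))) = Add(Rational(-5, 6), Mul(Rational(1, 6), Add(-4, 0))) = Add(Rational(-5, 6), Mul(Rational(1, 6), -4)) = Add(Rational(-5, 6), Rational(-2, 3)) = Rational(-3, 2) ≈ -1.5000)
Function('l')(a) = Rational(-3, 2)
Function('A')(R, k) = -3 (Function('A')(R, k) = Add(-3, Add(R, Mul(-1, R))) = Add(-3, 0) = -3)
Add(Function('A')(Function('S')(3), 52), Function('l')(17)) = Add(-3, Rational(-3, 2)) = Rational(-9, 2)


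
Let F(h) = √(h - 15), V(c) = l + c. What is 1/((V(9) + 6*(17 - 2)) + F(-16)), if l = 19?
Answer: 118/13955 - I*√31/13955 ≈ 0.0084558 - 0.00039898*I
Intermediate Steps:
V(c) = 19 + c
F(h) = √(-15 + h)
1/((V(9) + 6*(17 - 2)) + F(-16)) = 1/(((19 + 9) + 6*(17 - 2)) + √(-15 - 16)) = 1/((28 + 6*15) + √(-31)) = 1/((28 + 90) + I*√31) = 1/(118 + I*√31)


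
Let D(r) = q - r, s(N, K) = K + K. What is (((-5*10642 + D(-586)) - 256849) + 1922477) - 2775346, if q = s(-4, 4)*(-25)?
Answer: -1162542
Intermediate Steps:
s(N, K) = 2*K
q = -200 (q = (2*4)*(-25) = 8*(-25) = -200)
D(r) = -200 - r
(((-5*10642 + D(-586)) - 256849) + 1922477) - 2775346 = (((-5*10642 + (-200 - 1*(-586))) - 256849) + 1922477) - 2775346 = (((-53210 + (-200 + 586)) - 256849) + 1922477) - 2775346 = (((-53210 + 386) - 256849) + 1922477) - 2775346 = ((-52824 - 256849) + 1922477) - 2775346 = (-309673 + 1922477) - 2775346 = 1612804 - 2775346 = -1162542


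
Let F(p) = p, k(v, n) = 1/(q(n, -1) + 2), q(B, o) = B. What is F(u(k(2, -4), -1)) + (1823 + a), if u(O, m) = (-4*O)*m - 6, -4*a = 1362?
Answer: 2949/2 ≈ 1474.5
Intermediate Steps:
a = -681/2 (a = -¼*1362 = -681/2 ≈ -340.50)
k(v, n) = 1/(2 + n) (k(v, n) = 1/(n + 2) = 1/(2 + n))
u(O, m) = -6 - 4*O*m (u(O, m) = -4*O*m - 6 = -6 - 4*O*m)
F(u(k(2, -4), -1)) + (1823 + a) = (-6 - 4*(-1)/(2 - 4)) + (1823 - 681/2) = (-6 - 4*(-1)/(-2)) + 2965/2 = (-6 - 4*(-½)*(-1)) + 2965/2 = (-6 - 2) + 2965/2 = -8 + 2965/2 = 2949/2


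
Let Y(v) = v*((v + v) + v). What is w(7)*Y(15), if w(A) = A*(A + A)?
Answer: 66150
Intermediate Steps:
Y(v) = 3*v² (Y(v) = v*(2*v + v) = v*(3*v) = 3*v²)
w(A) = 2*A² (w(A) = A*(2*A) = 2*A²)
w(7)*Y(15) = (2*7²)*(3*15²) = (2*49)*(3*225) = 98*675 = 66150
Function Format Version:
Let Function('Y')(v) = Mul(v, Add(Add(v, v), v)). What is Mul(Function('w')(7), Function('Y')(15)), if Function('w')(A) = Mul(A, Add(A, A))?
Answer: 66150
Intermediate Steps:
Function('Y')(v) = Mul(3, Pow(v, 2)) (Function('Y')(v) = Mul(v, Add(Mul(2, v), v)) = Mul(v, Mul(3, v)) = Mul(3, Pow(v, 2)))
Function('w')(A) = Mul(2, Pow(A, 2)) (Function('w')(A) = Mul(A, Mul(2, A)) = Mul(2, Pow(A, 2)))
Mul(Function('w')(7), Function('Y')(15)) = Mul(Mul(2, Pow(7, 2)), Mul(3, Pow(15, 2))) = Mul(Mul(2, 49), Mul(3, 225)) = Mul(98, 675) = 66150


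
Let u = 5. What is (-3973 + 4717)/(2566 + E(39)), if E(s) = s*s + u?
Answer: 2/11 ≈ 0.18182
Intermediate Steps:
E(s) = 5 + s**2 (E(s) = s*s + 5 = s**2 + 5 = 5 + s**2)
(-3973 + 4717)/(2566 + E(39)) = (-3973 + 4717)/(2566 + (5 + 39**2)) = 744/(2566 + (5 + 1521)) = 744/(2566 + 1526) = 744/4092 = 744*(1/4092) = 2/11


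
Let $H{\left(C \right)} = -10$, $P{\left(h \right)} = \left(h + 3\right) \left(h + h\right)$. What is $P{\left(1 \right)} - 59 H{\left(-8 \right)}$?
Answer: $598$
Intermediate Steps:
$P{\left(h \right)} = 2 h \left(3 + h\right)$ ($P{\left(h \right)} = \left(3 + h\right) 2 h = 2 h \left(3 + h\right)$)
$P{\left(1 \right)} - 59 H{\left(-8 \right)} = 2 \cdot 1 \left(3 + 1\right) - -590 = 2 \cdot 1 \cdot 4 + 590 = 8 + 590 = 598$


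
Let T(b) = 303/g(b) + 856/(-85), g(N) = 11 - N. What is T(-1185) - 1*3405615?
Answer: -346215818921/101660 ≈ -3.4056e+6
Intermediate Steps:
T(b) = -856/85 + 303/(11 - b) (T(b) = 303/(11 - b) + 856/(-85) = 303/(11 - b) + 856*(-1/85) = 303/(11 - b) - 856/85 = -856/85 + 303/(11 - b))
T(-1185) - 1*3405615 = (-16339 - 856*(-1185))/(85*(-11 - 1185)) - 1*3405615 = (1/85)*(-16339 + 1014360)/(-1196) - 3405615 = (1/85)*(-1/1196)*998021 - 3405615 = -998021/101660 - 3405615 = -346215818921/101660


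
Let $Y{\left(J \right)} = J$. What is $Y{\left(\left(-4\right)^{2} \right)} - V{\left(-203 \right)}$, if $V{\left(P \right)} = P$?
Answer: $219$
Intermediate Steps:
$Y{\left(\left(-4\right)^{2} \right)} - V{\left(-203 \right)} = \left(-4\right)^{2} - -203 = 16 + 203 = 219$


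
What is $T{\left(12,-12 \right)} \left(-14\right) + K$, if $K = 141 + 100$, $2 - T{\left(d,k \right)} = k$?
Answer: $45$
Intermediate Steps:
$T{\left(d,k \right)} = 2 - k$
$K = 241$
$T{\left(12,-12 \right)} \left(-14\right) + K = \left(2 - -12\right) \left(-14\right) + 241 = \left(2 + 12\right) \left(-14\right) + 241 = 14 \left(-14\right) + 241 = -196 + 241 = 45$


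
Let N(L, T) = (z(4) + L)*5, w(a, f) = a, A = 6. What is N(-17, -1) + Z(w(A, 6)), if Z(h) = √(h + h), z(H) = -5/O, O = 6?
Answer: -535/6 + 2*√3 ≈ -85.703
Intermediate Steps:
z(H) = -⅚ (z(H) = -5/6 = -5*⅙ = -⅚)
Z(h) = √2*√h (Z(h) = √(2*h) = √2*√h)
N(L, T) = -25/6 + 5*L (N(L, T) = (-⅚ + L)*5 = -25/6 + 5*L)
N(-17, -1) + Z(w(A, 6)) = (-25/6 + 5*(-17)) + √2*√6 = (-25/6 - 85) + 2*√3 = -535/6 + 2*√3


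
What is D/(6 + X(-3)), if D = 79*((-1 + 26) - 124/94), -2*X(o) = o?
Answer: 58618/235 ≈ 249.44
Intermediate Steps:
X(o) = -o/2
D = 87927/47 (D = 79*(25 - 124*1/94) = 79*(25 - 62/47) = 79*(1113/47) = 87927/47 ≈ 1870.8)
D/(6 + X(-3)) = 87927/(47*(6 - ½*(-3))) = 87927/(47*(6 + 3/2)) = 87927/(47*(15/2)) = (87927/47)*(2/15) = 58618/235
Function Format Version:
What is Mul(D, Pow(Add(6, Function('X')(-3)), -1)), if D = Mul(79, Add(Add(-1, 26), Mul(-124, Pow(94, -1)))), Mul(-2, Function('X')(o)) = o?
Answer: Rational(58618, 235) ≈ 249.44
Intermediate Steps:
Function('X')(o) = Mul(Rational(-1, 2), o)
D = Rational(87927, 47) (D = Mul(79, Add(25, Mul(-124, Rational(1, 94)))) = Mul(79, Add(25, Rational(-62, 47))) = Mul(79, Rational(1113, 47)) = Rational(87927, 47) ≈ 1870.8)
Mul(D, Pow(Add(6, Function('X')(-3)), -1)) = Mul(Rational(87927, 47), Pow(Add(6, Mul(Rational(-1, 2), -3)), -1)) = Mul(Rational(87927, 47), Pow(Add(6, Rational(3, 2)), -1)) = Mul(Rational(87927, 47), Pow(Rational(15, 2), -1)) = Mul(Rational(87927, 47), Rational(2, 15)) = Rational(58618, 235)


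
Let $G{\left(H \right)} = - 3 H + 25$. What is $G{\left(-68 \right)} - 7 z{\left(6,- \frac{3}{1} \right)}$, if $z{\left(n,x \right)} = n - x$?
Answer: $166$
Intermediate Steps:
$G{\left(H \right)} = 25 - 3 H$
$G{\left(-68 \right)} - 7 z{\left(6,- \frac{3}{1} \right)} = \left(25 - -204\right) - 7 \left(6 - - \frac{3}{1}\right) = \left(25 + 204\right) - 7 \left(6 - \left(-3\right) 1\right) = 229 - 7 \left(6 - -3\right) = 229 - 7 \left(6 + 3\right) = 229 - 63 = 166$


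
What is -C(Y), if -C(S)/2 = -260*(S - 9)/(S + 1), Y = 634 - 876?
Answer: -130520/241 ≈ -541.58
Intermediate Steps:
Y = -242
C(S) = 520*(-9 + S)/(1 + S) (C(S) = -(-520)*(S - 9)/(S + 1) = -(-520)*(-9 + S)/(1 + S) = 520*(-9 + S)/(1 + S))
-C(Y) = -520*(-9 - 242)/(1 - 242) = -520*(-251)/(-241) = -520*(-1)*(-251)/241 = -1*130520/241 = -130520/241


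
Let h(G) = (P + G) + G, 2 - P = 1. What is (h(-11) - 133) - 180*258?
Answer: -46594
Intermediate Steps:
P = 1 (P = 2 - 1*1 = 2 - 1 = 1)
h(G) = 1 + 2*G (h(G) = (1 + G) + G = 1 + 2*G)
(h(-11) - 133) - 180*258 = ((1 + 2*(-11)) - 133) - 180*258 = ((1 - 22) - 133) - 46440 = (-21 - 133) - 46440 = -154 - 46440 = -46594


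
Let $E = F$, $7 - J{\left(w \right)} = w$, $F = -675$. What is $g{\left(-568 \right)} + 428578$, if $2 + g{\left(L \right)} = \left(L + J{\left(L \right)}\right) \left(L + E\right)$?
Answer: $419875$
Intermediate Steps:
$J{\left(w \right)} = 7 - w$
$E = -675$
$g{\left(L \right)} = -4727 + 7 L$ ($g{\left(L \right)} = -2 + \left(L - \left(-7 + L\right)\right) \left(L - 675\right) = -2 + 7 \left(-675 + L\right) = -2 + \left(-4725 + 7 L\right) = -4727 + 7 L$)
$g{\left(-568 \right)} + 428578 = \left(-4727 + 7 \left(-568\right)\right) + 428578 = \left(-4727 - 3976\right) + 428578 = -8703 + 428578 = 419875$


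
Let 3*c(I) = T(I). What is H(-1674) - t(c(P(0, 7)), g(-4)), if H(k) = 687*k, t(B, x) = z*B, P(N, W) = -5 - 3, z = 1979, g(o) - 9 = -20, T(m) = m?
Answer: -3434282/3 ≈ -1.1448e+6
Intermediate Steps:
g(o) = -11 (g(o) = 9 - 20 = -11)
P(N, W) = -8
c(I) = I/3
t(B, x) = 1979*B
H(-1674) - t(c(P(0, 7)), g(-4)) = 687*(-1674) - 1979*(⅓)*(-8) = -1150038 - 1979*(-8)/3 = -1150038 - 1*(-15832/3) = -1150038 + 15832/3 = -3434282/3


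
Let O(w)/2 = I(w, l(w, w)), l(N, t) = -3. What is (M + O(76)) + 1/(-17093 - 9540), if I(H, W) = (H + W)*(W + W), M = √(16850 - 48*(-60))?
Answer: -23330509/26633 + √19730 ≈ -735.54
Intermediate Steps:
M = √19730 (M = √(16850 + 2880) = √19730 ≈ 140.46)
I(H, W) = 2*W*(H + W) (I(H, W) = (H + W)*(2*W) = 2*W*(H + W))
O(w) = 36 - 12*w (O(w) = 2*(2*(-3)*(w - 3)) = 2*(2*(-3)*(-3 + w)) = 2*(18 - 6*w) = 36 - 12*w)
(M + O(76)) + 1/(-17093 - 9540) = (√19730 + (36 - 12*76)) + 1/(-17093 - 9540) = (√19730 + (36 - 912)) + 1/(-26633) = (√19730 - 876) - 1/26633 = (-876 + √19730) - 1/26633 = -23330509/26633 + √19730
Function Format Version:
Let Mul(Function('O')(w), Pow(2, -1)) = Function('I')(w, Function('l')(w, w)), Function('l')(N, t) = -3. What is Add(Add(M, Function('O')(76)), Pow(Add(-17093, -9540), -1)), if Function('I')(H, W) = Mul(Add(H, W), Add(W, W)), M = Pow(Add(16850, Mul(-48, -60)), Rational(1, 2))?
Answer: Add(Rational(-23330509, 26633), Pow(19730, Rational(1, 2))) ≈ -735.54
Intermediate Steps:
M = Pow(19730, Rational(1, 2)) (M = Pow(Add(16850, 2880), Rational(1, 2)) = Pow(19730, Rational(1, 2)) ≈ 140.46)
Function('I')(H, W) = Mul(2, W, Add(H, W)) (Function('I')(H, W) = Mul(Add(H, W), Mul(2, W)) = Mul(2, W, Add(H, W)))
Function('O')(w) = Add(36, Mul(-12, w)) (Function('O')(w) = Mul(2, Mul(2, -3, Add(w, -3))) = Mul(2, Mul(2, -3, Add(-3, w))) = Mul(2, Add(18, Mul(-6, w))) = Add(36, Mul(-12, w)))
Add(Add(M, Function('O')(76)), Pow(Add(-17093, -9540), -1)) = Add(Add(Pow(19730, Rational(1, 2)), Add(36, Mul(-12, 76))), Pow(Add(-17093, -9540), -1)) = Add(Add(Pow(19730, Rational(1, 2)), Add(36, -912)), Pow(-26633, -1)) = Add(Add(Pow(19730, Rational(1, 2)), -876), Rational(-1, 26633)) = Add(Add(-876, Pow(19730, Rational(1, 2))), Rational(-1, 26633)) = Add(Rational(-23330509, 26633), Pow(19730, Rational(1, 2)))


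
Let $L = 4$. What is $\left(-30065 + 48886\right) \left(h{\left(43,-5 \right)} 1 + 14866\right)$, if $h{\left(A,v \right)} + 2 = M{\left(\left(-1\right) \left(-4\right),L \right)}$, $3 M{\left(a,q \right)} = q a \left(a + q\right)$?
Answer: $\frac{841675120}{3} \approx 2.8056 \cdot 10^{8}$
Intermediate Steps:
$M{\left(a,q \right)} = \frac{a q \left(a + q\right)}{3}$ ($M{\left(a,q \right)} = \frac{q a \left(a + q\right)}{3} = \frac{a q \left(a + q\right)}{3}$)
$h{\left(A,v \right)} = \frac{122}{3}$ ($h{\left(A,v \right)} = -2 + \frac{1}{3} \left(\left(-1\right) \left(-4\right)\right) 4 \left(\left(-1\right) \left(-4\right) + 4\right) = -2 + \frac{1}{3} \cdot 4 \cdot 4 \left(4 + 4\right) = -2 + \frac{1}{3} \cdot 4 \cdot 4 \cdot 8 = -2 + \frac{128}{3} = \frac{122}{3}$)
$\left(-30065 + 48886\right) \left(h{\left(43,-5 \right)} 1 + 14866\right) = \left(-30065 + 48886\right) \left(\frac{122}{3} \cdot 1 + 14866\right) = 18821 \left(\frac{122}{3} + 14866\right) = 18821 \cdot \frac{44720}{3} = \frac{841675120}{3}$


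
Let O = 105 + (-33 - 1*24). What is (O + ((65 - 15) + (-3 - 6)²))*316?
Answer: 56564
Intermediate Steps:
O = 48 (O = 105 + (-33 - 24) = 105 - 57 = 48)
(O + ((65 - 15) + (-3 - 6)²))*316 = (48 + ((65 - 15) + (-3 - 6)²))*316 = (48 + (50 + (-9)²))*316 = (48 + (50 + 81))*316 = (48 + 131)*316 = 179*316 = 56564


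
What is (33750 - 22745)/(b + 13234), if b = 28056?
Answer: 2201/8258 ≈ 0.26653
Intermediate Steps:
(33750 - 22745)/(b + 13234) = (33750 - 22745)/(28056 + 13234) = 11005/41290 = 11005*(1/41290) = 2201/8258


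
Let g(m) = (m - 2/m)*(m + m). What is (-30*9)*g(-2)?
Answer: -1080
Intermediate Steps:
g(m) = 2*m*(m - 2/m) (g(m) = (m - 2/m)*(2*m) = 2*m*(m - 2/m))
(-30*9)*g(-2) = (-30*9)*(-4 + 2*(-2)**2) = -270*(-4 + 2*4) = -270*(-4 + 8) = -270*4 = -1080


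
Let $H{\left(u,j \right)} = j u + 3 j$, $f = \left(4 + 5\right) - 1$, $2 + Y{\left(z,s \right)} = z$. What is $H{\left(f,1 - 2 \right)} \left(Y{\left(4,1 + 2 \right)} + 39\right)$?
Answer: $-451$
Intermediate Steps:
$Y{\left(z,s \right)} = -2 + z$
$f = 8$ ($f = 9 - 1 = 8$)
$H{\left(u,j \right)} = 3 j + j u$
$H{\left(f,1 - 2 \right)} \left(Y{\left(4,1 + 2 \right)} + 39\right) = \left(1 - 2\right) \left(3 + 8\right) \left(\left(-2 + 4\right) + 39\right) = \left(-1\right) 11 \left(2 + 39\right) = \left(-11\right) 41 = -451$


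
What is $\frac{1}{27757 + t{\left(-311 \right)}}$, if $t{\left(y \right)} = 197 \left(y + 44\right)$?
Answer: $- \frac{1}{24842} \approx -4.0254 \cdot 10^{-5}$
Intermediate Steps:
$t{\left(y \right)} = 8668 + 197 y$ ($t{\left(y \right)} = 197 \left(44 + y\right) = 8668 + 197 y$)
$\frac{1}{27757 + t{\left(-311 \right)}} = \frac{1}{27757 + \left(8668 + 197 \left(-311\right)\right)} = \frac{1}{27757 + \left(8668 - 61267\right)} = \frac{1}{27757 - 52599} = \frac{1}{-24842} = - \frac{1}{24842}$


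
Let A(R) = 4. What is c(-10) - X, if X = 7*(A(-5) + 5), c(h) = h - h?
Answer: -63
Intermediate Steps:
c(h) = 0
X = 63 (X = 7*(4 + 5) = 7*9 = 63)
c(-10) - X = 0 - 1*63 = 0 - 63 = -63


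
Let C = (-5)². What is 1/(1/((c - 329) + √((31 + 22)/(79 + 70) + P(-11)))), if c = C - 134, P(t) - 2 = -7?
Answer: -438 + 2*I*√25777/149 ≈ -438.0 + 2.1551*I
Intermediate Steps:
P(t) = -5 (P(t) = 2 - 7 = -5)
C = 25
c = -109 (c = 25 - 134 = -109)
1/(1/((c - 329) + √((31 + 22)/(79 + 70) + P(-11)))) = 1/(1/((-109 - 329) + √((31 + 22)/(79 + 70) - 5))) = 1/(1/(-438 + √(53/149 - 5))) = 1/(1/(-438 + √(-692/149))) = 1/(1/(-438 + 2*I*√25777/149)) = -438 + 2*I*√25777/149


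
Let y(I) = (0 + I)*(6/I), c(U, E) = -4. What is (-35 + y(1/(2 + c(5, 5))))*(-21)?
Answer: 609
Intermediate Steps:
y(I) = 6 (y(I) = I*(6/I) = 6)
(-35 + y(1/(2 + c(5, 5))))*(-21) = (-35 + 6)*(-21) = -29*(-21) = 609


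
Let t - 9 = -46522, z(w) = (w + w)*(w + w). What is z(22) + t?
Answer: -44577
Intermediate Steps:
z(w) = 4*w² (z(w) = (2*w)*(2*w) = 4*w²)
t = -46513 (t = 9 - 46522 = -46513)
z(22) + t = 4*22² - 46513 = 4*484 - 46513 = 1936 - 46513 = -44577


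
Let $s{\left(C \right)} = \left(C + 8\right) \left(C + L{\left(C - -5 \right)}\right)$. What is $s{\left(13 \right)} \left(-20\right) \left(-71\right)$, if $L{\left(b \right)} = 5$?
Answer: $536760$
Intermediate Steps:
$s{\left(C \right)} = \left(5 + C\right) \left(8 + C\right)$ ($s{\left(C \right)} = \left(C + 8\right) \left(C + 5\right) = \left(8 + C\right) \left(5 + C\right) = \left(5 + C\right) \left(8 + C\right)$)
$s{\left(13 \right)} \left(-20\right) \left(-71\right) = \left(40 + 13^{2} + 13 \cdot 13\right) \left(-20\right) \left(-71\right) = \left(40 + 169 + 169\right) \left(-20\right) \left(-71\right) = 378 \left(-20\right) \left(-71\right) = \left(-7560\right) \left(-71\right) = 536760$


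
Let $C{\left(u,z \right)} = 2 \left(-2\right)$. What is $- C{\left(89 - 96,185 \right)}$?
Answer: $4$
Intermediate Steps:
$C{\left(u,z \right)} = -4$
$- C{\left(89 - 96,185 \right)} = \left(-1\right) \left(-4\right) = 4$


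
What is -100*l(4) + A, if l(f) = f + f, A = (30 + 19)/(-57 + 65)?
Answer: -6351/8 ≈ -793.88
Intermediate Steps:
A = 49/8 ≈ 6.1250
l(f) = 2*f
-100*l(4) + A = -200*4 + 49/8 = -100*8 + 49/8 = -800 + 49/8 = -6351/8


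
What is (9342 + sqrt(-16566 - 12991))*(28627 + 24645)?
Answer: 497667024 + 53272*I*sqrt(29557) ≈ 4.9767e+8 + 9.1586e+6*I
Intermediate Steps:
(9342 + sqrt(-16566 - 12991))*(28627 + 24645) = (9342 + sqrt(-29557))*53272 = (9342 + I*sqrt(29557))*53272 = 497667024 + 53272*I*sqrt(29557)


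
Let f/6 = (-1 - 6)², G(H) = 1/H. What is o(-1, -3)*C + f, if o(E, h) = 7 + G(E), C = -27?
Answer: 132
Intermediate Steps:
f = 294 (f = 6*(-1 - 6)² = 6*(-7)² = 6*49 = 294)
o(E, h) = 7 + 1/E
o(-1, -3)*C + f = (7 + 1/(-1))*(-27) + 294 = (7 - 1)*(-27) + 294 = 6*(-27) + 294 = -162 + 294 = 132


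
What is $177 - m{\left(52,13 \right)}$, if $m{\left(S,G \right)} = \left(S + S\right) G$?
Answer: $-1175$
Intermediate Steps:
$m{\left(S,G \right)} = 2 G S$ ($m{\left(S,G \right)} = 2 S G = 2 G S$)
$177 - m{\left(52,13 \right)} = 177 - 2 \cdot 13 \cdot 52 = 177 - 1352 = -1175$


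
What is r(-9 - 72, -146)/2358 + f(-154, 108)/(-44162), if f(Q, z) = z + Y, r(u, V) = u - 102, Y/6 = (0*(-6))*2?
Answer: -1389385/17355666 ≈ -0.080054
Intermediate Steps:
Y = 0 (Y = 6*((0*(-6))*2) = 6*(0*2) = 6*0 = 0)
r(u, V) = -102 + u
f(Q, z) = z (f(Q, z) = z + 0 = z)
r(-9 - 72, -146)/2358 + f(-154, 108)/(-44162) = (-102 + (-9 - 72))/2358 + 108/(-44162) = (-102 - 81)*(1/2358) + 108*(-1/44162) = -183*1/2358 - 54/22081 = -61/786 - 54/22081 = -1389385/17355666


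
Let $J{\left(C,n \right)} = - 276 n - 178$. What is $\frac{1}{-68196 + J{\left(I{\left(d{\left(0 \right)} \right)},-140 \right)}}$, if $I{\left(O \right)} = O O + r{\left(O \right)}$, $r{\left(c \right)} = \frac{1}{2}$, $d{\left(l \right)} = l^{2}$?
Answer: $- \frac{1}{29734} \approx -3.3632 \cdot 10^{-5}$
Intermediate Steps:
$r{\left(c \right)} = \frac{1}{2}$
$I{\left(O \right)} = \frac{1}{2} + O^{2}$ ($I{\left(O \right)} = O O + \frac{1}{2} = O^{2} + \frac{1}{2} = \frac{1}{2} + O^{2}$)
$J{\left(C,n \right)} = -178 - 276 n$
$\frac{1}{-68196 + J{\left(I{\left(d{\left(0 \right)} \right)},-140 \right)}} = \frac{1}{-68196 - -38462} = \frac{1}{-68196 + \left(-178 + 38640\right)} = \frac{1}{-68196 + 38462} = \frac{1}{-29734} = - \frac{1}{29734}$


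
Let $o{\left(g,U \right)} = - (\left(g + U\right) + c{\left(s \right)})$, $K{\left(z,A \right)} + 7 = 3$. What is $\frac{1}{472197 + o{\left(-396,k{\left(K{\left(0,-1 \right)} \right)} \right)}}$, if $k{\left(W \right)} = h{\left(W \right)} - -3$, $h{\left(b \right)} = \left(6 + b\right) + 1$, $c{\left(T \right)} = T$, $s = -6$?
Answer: $\frac{1}{472593} \approx 2.116 \cdot 10^{-6}$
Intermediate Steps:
$K{\left(z,A \right)} = -4$ ($K{\left(z,A \right)} = -7 + 3 = -4$)
$h{\left(b \right)} = 7 + b$
$k{\left(W \right)} = 10 + W$ ($k{\left(W \right)} = \left(7 + W\right) - -3 = \left(7 + W\right) + 3 = 10 + W$)
$o{\left(g,U \right)} = 6 - U - g$ ($o{\left(g,U \right)} = - (\left(g + U\right) - 6) = - (\left(U + g\right) - 6) = - (-6 + U + g) = 6 - U - g$)
$\frac{1}{472197 + o{\left(-396,k{\left(K{\left(0,-1 \right)} \right)} \right)}} = \frac{1}{472197 - -396} = \frac{1}{472197 + \left(6 - 6 + 396\right)} = \frac{1}{472197 + 396} = \frac{1}{472593}$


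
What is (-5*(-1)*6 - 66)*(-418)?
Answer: 15048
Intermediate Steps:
(-5*(-1)*6 - 66)*(-418) = (5*6 - 66)*(-418) = (30 - 66)*(-418) = -36*(-418) = 15048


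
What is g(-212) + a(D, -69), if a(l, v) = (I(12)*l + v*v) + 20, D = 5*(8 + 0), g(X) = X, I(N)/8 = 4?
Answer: 5849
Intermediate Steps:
I(N) = 32 (I(N) = 8*4 = 32)
D = 40 (D = 5*8 = 40)
a(l, v) = 20 + v² + 32*l (a(l, v) = (32*l + v*v) + 20 = (32*l + v²) + 20 = (v² + 32*l) + 20 = 20 + v² + 32*l)
g(-212) + a(D, -69) = -212 + (20 + (-69)² + 32*40) = -212 + (20 + 4761 + 1280) = -212 + 6061 = 5849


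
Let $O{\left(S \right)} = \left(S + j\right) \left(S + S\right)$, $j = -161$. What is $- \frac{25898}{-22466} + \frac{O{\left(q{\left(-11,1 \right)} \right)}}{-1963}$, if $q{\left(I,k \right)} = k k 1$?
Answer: $\frac{29013447}{22050379} \approx 1.3158$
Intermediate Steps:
$q{\left(I,k \right)} = k^{2}$ ($q{\left(I,k \right)} = k^{2} \cdot 1 = k^{2}$)
$O{\left(S \right)} = 2 S \left(-161 + S\right)$ ($O{\left(S \right)} = \left(S - 161\right) \left(S + S\right) = \left(-161 + S\right) 2 S = 2 S \left(-161 + S\right)$)
$- \frac{25898}{-22466} + \frac{O{\left(q{\left(-11,1 \right)} \right)}}{-1963} = - \frac{25898}{-22466} + \frac{2 \cdot 1^{2} \left(-161 + 1^{2}\right)}{-1963} = \left(-25898\right) \left(- \frac{1}{22466}\right) + 2 \cdot 1 \left(-161 + 1\right) \left(- \frac{1}{1963}\right) = \frac{12949}{11233} + 2 \cdot 1 \left(-160\right) \left(- \frac{1}{1963}\right) = \frac{12949}{11233} - - \frac{320}{1963} = \frac{12949}{11233} + \frac{320}{1963} = \frac{29013447}{22050379}$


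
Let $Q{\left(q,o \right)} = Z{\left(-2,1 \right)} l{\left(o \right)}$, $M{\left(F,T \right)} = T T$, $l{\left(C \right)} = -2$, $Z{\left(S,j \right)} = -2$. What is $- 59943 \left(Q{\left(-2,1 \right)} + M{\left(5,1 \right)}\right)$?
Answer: $-299715$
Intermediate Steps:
$M{\left(F,T \right)} = T^{2}$
$Q{\left(q,o \right)} = 4$ ($Q{\left(q,o \right)} = \left(-2\right) \left(-2\right) = 4$)
$- 59943 \left(Q{\left(-2,1 \right)} + M{\left(5,1 \right)}\right) = - 59943 \left(4 + 1^{2}\right) = - 59943 \left(4 + 1\right) = \left(-59943\right) 5 = -299715$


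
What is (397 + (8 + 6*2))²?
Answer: 173889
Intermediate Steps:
(397 + (8 + 6*2))² = (397 + (8 + 12))² = (397 + 20)² = 417² = 173889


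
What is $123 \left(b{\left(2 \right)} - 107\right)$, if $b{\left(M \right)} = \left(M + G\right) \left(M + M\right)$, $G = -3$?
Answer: $-13653$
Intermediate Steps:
$b{\left(M \right)} = 2 M \left(-3 + M\right)$ ($b{\left(M \right)} = \left(M - 3\right) \left(M + M\right) = \left(-3 + M\right) 2 M = 2 M \left(-3 + M\right)$)
$123 \left(b{\left(2 \right)} - 107\right) = 123 \left(2 \cdot 2 \left(-3 + 2\right) - 107\right) = 123 \left(2 \cdot 2 \left(-1\right) - 107\right) = 123 \left(-4 - 107\right) = 123 \left(-111\right) = -13653$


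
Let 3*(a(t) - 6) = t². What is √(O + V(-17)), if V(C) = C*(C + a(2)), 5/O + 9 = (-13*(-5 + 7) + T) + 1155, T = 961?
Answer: 2*√1601248341/6243 ≈ 12.819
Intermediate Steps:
a(t) = 6 + t²/3
O = 5/2081 (O = 5/(-9 + ((-13*(-5 + 7) + 961) + 1155)) = 5/(-9 + ((-13*2 + 961) + 1155)) = 5/(-9 + ((-26 + 961) + 1155)) = 5/(-9 + (935 + 1155)) = 5/(-9 + 2090) = 5/2081 ≈ 0.0024027)
V(C) = C*(22/3 + C) (V(C) = C*(C + (6 + (⅓)*2²)) = C*(C + (6 + (⅓)*4)) = C*(C + (6 + 4/3)) = C*(C + 22/3) = C*(22/3 + C))
√(O + V(-17)) = √(5/2081 + (⅓)*(-17)*(22 + 3*(-17))) = √(5/2081 + (⅓)*(-17)*(22 - 51)) = √(5/2081 + (⅓)*(-17)*(-29)) = √(5/2081 + 493/3) = √(1025948/6243) = 2*√1601248341/6243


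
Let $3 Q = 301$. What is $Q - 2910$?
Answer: $- \frac{8429}{3} \approx -2809.7$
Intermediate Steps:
$Q = \frac{301}{3}$ ($Q = \frac{1}{3} \cdot 301 = \frac{301}{3} \approx 100.33$)
$Q - 2910 = \frac{301}{3} - 2910 = - \frac{8429}{3}$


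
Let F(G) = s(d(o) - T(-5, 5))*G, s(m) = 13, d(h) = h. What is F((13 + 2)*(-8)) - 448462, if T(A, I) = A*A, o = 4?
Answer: -450022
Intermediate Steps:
T(A, I) = A**2
F(G) = 13*G
F((13 + 2)*(-8)) - 448462 = 13*((13 + 2)*(-8)) - 448462 = 13*(15*(-8)) - 448462 = 13*(-120) - 448462 = -1560 - 448462 = -450022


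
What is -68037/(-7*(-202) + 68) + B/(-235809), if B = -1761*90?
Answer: -30816481/681226 ≈ -45.237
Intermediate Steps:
B = -158490
-68037/(-7*(-202) + 68) + B/(-235809) = -68037/(-7*(-202) + 68) - 158490/(-235809) = -68037/(1414 + 68) - 158490*(-1/235809) = -68037/1482 + 17610/26201 = -68037*1/1482 + 17610/26201 = -22679/494 + 17610/26201 = -30816481/681226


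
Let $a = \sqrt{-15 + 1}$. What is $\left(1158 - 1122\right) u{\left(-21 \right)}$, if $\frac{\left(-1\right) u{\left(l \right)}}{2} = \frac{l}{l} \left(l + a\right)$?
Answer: $1512 - 72 i \sqrt{14} \approx 1512.0 - 269.4 i$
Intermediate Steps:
$a = i \sqrt{14}$ ($a = \sqrt{-14} = i \sqrt{14} \approx 3.7417 i$)
$u{\left(l \right)} = - 2 l - 2 i \sqrt{14}$ ($u{\left(l \right)} = - 2 \frac{l}{l} \left(l + i \sqrt{14}\right) = - 2 \cdot 1 \left(l + i \sqrt{14}\right) = - 2 \left(l + i \sqrt{14}\right) = - 2 l - 2 i \sqrt{14}$)
$\left(1158 - 1122\right) u{\left(-21 \right)} = \left(1158 - 1122\right) \left(\left(-2\right) \left(-21\right) - 2 i \sqrt{14}\right) = 36 \left(42 - 2 i \sqrt{14}\right) = 1512 - 72 i \sqrt{14}$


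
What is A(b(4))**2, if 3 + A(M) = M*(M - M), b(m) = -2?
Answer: 9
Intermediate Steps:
A(M) = -3 (A(M) = -3 + M*(M - M) = -3 + M*0 = -3 + 0 = -3)
A(b(4))**2 = (-3)**2 = 9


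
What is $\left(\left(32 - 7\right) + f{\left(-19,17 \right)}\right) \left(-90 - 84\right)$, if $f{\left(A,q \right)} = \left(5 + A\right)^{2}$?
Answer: $-38454$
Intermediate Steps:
$\left(\left(32 - 7\right) + f{\left(-19,17 \right)}\right) \left(-90 - 84\right) = \left(\left(32 - 7\right) + \left(5 - 19\right)^{2}\right) \left(-90 - 84\right) = \left(25 + \left(-14\right)^{2}\right) \left(-90 - 84\right) = \left(25 + 196\right) \left(-174\right) = 221 \left(-174\right) = -38454$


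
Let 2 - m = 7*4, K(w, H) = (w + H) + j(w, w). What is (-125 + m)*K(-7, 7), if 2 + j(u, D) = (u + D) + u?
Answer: 3473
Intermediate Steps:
j(u, D) = -2 + D + 2*u (j(u, D) = -2 + ((u + D) + u) = -2 + ((D + u) + u) = -2 + (D + 2*u) = -2 + D + 2*u)
K(w, H) = -2 + H + 4*w (K(w, H) = (w + H) + (-2 + w + 2*w) = (H + w) + (-2 + 3*w) = -2 + H + 4*w)
m = -26 (m = 2 - 7*4 = 2 - 1*28 = 2 - 28 = -26)
(-125 + m)*K(-7, 7) = (-125 - 26)*(-2 + 7 + 4*(-7)) = -151*(-2 + 7 - 28) = -151*(-23) = 3473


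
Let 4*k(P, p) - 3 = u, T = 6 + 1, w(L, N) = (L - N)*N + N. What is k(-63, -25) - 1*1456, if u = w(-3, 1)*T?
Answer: -2921/2 ≈ -1460.5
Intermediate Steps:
w(L, N) = N + N*(L - N) (w(L, N) = N*(L - N) + N = N + N*(L - N))
T = 7
u = -21 (u = (1*(1 - 3 - 1*1))*7 = (1*(1 - 3 - 1))*7 = (1*(-3))*7 = -3*7 = -21)
k(P, p) = -9/2 (k(P, p) = ¾ + (¼)*(-21) = ¾ - 21/4 = -9/2)
k(-63, -25) - 1*1456 = -9/2 - 1*1456 = -9/2 - 1456 = -2921/2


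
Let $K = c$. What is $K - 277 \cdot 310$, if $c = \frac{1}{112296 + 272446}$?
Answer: $- \frac{33037795539}{384742} \approx -85870.0$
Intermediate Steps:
$c = \frac{1}{384742} \approx 2.5991 \cdot 10^{-6}$
$K = \frac{1}{384742} \approx 2.5991 \cdot 10^{-6}$
$K - 277 \cdot 310 = \frac{1}{384742} - 277 \cdot 310 = \frac{1}{384742} - 85870 = - \frac{33037795539}{384742}$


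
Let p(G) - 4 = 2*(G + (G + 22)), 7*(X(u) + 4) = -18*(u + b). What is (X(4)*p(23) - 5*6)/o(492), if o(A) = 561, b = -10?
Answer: 1570/561 ≈ 2.7986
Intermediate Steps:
X(u) = 152/7 - 18*u/7 (X(u) = -4 + (-18*(u - 10))/7 = -4 + (-18*(-10 + u))/7 = -4 + (180 - 18*u)/7 = -4 + (180/7 - 18*u/7) = 152/7 - 18*u/7)
p(G) = 48 + 4*G (p(G) = 4 + 2*(G + (G + 22)) = 4 + 2*(G + (22 + G)) = 4 + 2*(22 + 2*G) = 4 + (44 + 4*G) = 48 + 4*G)
(X(4)*p(23) - 5*6)/o(492) = ((152/7 - 18/7*4)*(48 + 4*23) - 5*6)/561 = ((152/7 - 72/7)*(48 + 92) - 30)*(1/561) = ((80/7)*140 - 30)*(1/561) = (1600 - 30)*(1/561) = 1570*(1/561) = 1570/561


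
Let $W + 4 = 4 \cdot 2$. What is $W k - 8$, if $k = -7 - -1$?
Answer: $-32$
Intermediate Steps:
$W = 4$ ($W = -4 + 4 \cdot 2 = -4 + 8 = 4$)
$k = -6$ ($k = -7 + 1 = -6$)
$W k - 8 = 4 \left(-6\right) - 8 = -24 - 8 = -32$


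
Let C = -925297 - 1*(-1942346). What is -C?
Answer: -1017049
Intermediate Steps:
C = 1017049 (C = -925297 + 1942346 = 1017049)
-C = -1*1017049 = -1017049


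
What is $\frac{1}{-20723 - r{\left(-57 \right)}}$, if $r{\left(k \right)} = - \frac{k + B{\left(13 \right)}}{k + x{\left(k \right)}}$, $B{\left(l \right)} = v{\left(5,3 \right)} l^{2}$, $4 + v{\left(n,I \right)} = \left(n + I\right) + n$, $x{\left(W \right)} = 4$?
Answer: $- \frac{53}{1099783} \approx -4.8191 \cdot 10^{-5}$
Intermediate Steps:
$v{\left(n,I \right)} = -4 + I + 2 n$ ($v{\left(n,I \right)} = -4 + \left(\left(n + I\right) + n\right) = -4 + \left(\left(I + n\right) + n\right) = -4 + \left(I + 2 n\right) = -4 + I + 2 n$)
$B{\left(l \right)} = 9 l^{2}$ ($B{\left(l \right)} = \left(-4 + 3 + 2 \cdot 5\right) l^{2} = \left(-4 + 3 + 10\right) l^{2} = 9 l^{2}$)
$r{\left(k \right)} = - \frac{1521 + k}{4 + k}$ ($r{\left(k \right)} = - \frac{k + 9 \cdot 13^{2}}{k + 4} = - \frac{k + 9 \cdot 169}{4 + k} = - \frac{k + 1521}{4 + k} = - \frac{1521 + k}{4 + k}$)
$\frac{1}{-20723 - r{\left(-57 \right)}} = \frac{1}{-20723 - \frac{-1521 - -57}{4 - 57}} = \frac{1}{-20723 - \frac{-1521 + 57}{-53}} = \frac{1}{-20723 - \left(- \frac{1}{53}\right) \left(-1464\right)} = \frac{1}{-20723 - \frac{1464}{53}} = \frac{1}{- \frac{1099783}{53}} = - \frac{53}{1099783}$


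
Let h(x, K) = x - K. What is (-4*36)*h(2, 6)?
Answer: 576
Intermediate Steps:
(-4*36)*h(2, 6) = (-4*36)*(2 - 1*6) = -144*(2 - 6) = -144*(-4) = 576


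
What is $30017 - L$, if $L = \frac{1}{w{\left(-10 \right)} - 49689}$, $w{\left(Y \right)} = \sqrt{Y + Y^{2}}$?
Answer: $\frac{8234652435824}{274332959} + \frac{\sqrt{10}}{822998877} \approx 30017.0$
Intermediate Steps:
$L = \frac{1}{-49689 + 3 \sqrt{10}}$ ($L = \frac{1}{\sqrt{- 10 \left(1 - 10\right)} - 49689} = \frac{1}{\sqrt{\left(-10\right) \left(-9\right)} - 49689} = \frac{1}{\sqrt{90} - 49689} = \frac{1}{3 \sqrt{10} - 49689} = \frac{1}{-49689 + 3 \sqrt{10}} \approx -2.0129 \cdot 10^{-5}$)
$30017 - L = 30017 - \left(- \frac{5521}{274332959} - \frac{\sqrt{10}}{822998877}\right) = 30017 + \left(\frac{5521}{274332959} + \frac{\sqrt{10}}{822998877}\right) = \frac{8234652435824}{274332959} + \frac{\sqrt{10}}{822998877}$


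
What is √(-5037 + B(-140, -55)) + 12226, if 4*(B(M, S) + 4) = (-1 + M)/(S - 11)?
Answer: 12226 + I*√9758342/44 ≈ 12226.0 + 70.996*I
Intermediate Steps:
B(M, S) = -4 + (-1 + M)/(4*(-11 + S)) (B(M, S) = -4 + ((-1 + M)/(S - 11))/4 = -4 + ((-1 + M)/(-11 + S))/4 = -4 + (-1 + M)/(4*(-11 + S)))
√(-5037 + B(-140, -55)) + 12226 = √(-5037 + (175 - 140 - 16*(-55))/(4*(-11 - 55))) + 12226 = √(-5037 + (¼)*(175 - 140 + 880)/(-66)) + 12226 = √(-5037 + (¼)*(-1/66)*915) + 12226 = √(-5037 - 305/88) + 12226 = √(-443561/88) + 12226 = I*√9758342/44 + 12226 = 12226 + I*√9758342/44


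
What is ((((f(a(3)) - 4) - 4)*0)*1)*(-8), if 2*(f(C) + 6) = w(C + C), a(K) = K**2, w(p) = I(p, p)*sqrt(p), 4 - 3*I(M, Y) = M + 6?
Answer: 0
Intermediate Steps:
I(M, Y) = -2/3 - M/3 (I(M, Y) = 4/3 - (M + 6)/3 = 4/3 - (6 + M)/3 = 4/3 + (-2 - M/3) = -2/3 - M/3)
w(p) = sqrt(p)*(-2/3 - p/3) (w(p) = (-2/3 - p/3)*sqrt(p) = sqrt(p)*(-2/3 - p/3))
f(C) = -6 + sqrt(2)*sqrt(C)*(-2 - 2*C)/6 (f(C) = -6 + (sqrt(C + C)*(-2 - (C + C))/3)/2 = -6 + (sqrt(2*C)*(-2 - 2*C)/3)/2 = -6 + ((sqrt(2)*sqrt(C))*(-2 - 2*C)/3)/2 = -6 + (sqrt(2)*sqrt(C)*(-2 - 2*C)/3)/2 = -6 + sqrt(2)*sqrt(C)*(-2 - 2*C)/6)
((((f(a(3)) - 4) - 4)*0)*1)*(-8) = (((((-6 - sqrt(2)*sqrt(3**2)*(1 + 3**2)/3) - 4) - 4)*0)*1)*(-8) = (((((-6 - sqrt(2)*sqrt(9)*(1 + 9)/3) - 4) - 4)*0)*1)*(-8) = (((((-6 - 1/3*sqrt(2)*3*10) - 4) - 4)*0)*1)*(-8) = (((((-6 - 10*sqrt(2)) - 4) - 4)*0)*1)*(-8) = ((((-10 - 10*sqrt(2)) - 4)*0)*1)*(-8) = (((-14 - 10*sqrt(2))*0)*1)*(-8) = (0*1)*(-8) = 0*(-8) = 0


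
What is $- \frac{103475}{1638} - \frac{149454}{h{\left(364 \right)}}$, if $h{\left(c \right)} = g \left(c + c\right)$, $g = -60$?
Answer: $- \frac{3914819}{65520} \approx -59.75$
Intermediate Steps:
$h{\left(c \right)} = - 120 c$ ($h{\left(c \right)} = - 60 \left(c + c\right) = - 60 \cdot 2 c = - 120 c$)
$- \frac{103475}{1638} - \frac{149454}{h{\left(364 \right)}} = - \frac{103475}{1638} - \frac{149454}{\left(-120\right) 364} = \left(-103475\right) \frac{1}{1638} - \frac{149454}{-43680} = - \frac{103475}{1638} - - \frac{24909}{7280} = - \frac{103475}{1638} + \frac{24909}{7280} = - \frac{3914819}{65520}$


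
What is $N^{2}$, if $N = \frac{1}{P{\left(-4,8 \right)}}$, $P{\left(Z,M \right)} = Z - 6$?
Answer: $\frac{1}{100} \approx 0.01$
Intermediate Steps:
$P{\left(Z,M \right)} = -6 + Z$ ($P{\left(Z,M \right)} = Z - 6 = -6 + Z$)
$N = - \frac{1}{10}$ ($N = \frac{1}{-6 - 4} = \frac{1}{-10} = - \frac{1}{10} \approx -0.1$)
$N^{2} = \left(- \frac{1}{10}\right)^{2} = \frac{1}{100}$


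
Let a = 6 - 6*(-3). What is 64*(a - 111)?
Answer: -5568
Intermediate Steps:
a = 24 (a = 6 + 18 = 24)
64*(a - 111) = 64*(24 - 111) = 64*(-87) = -5568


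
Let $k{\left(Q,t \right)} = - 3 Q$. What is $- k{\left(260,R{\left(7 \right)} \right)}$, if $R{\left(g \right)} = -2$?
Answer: $780$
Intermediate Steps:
$- k{\left(260,R{\left(7 \right)} \right)} = - \left(-3\right) 260 = \left(-1\right) \left(-780\right) = 780$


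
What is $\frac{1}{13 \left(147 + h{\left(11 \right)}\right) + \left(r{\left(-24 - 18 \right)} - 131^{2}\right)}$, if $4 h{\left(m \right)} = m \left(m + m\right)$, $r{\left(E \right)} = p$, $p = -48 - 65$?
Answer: $- \frac{2}{29153} \approx -6.8604 \cdot 10^{-5}$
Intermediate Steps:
$p = -113$ ($p = -48 - 65 = -113$)
$r{\left(E \right)} = -113$
$h{\left(m \right)} = \frac{m^{2}}{2}$ ($h{\left(m \right)} = \frac{m \left(m + m\right)}{4} = \frac{m 2 m}{4} = \frac{2 m^{2}}{4} = \frac{m^{2}}{2}$)
$\frac{1}{13 \left(147 + h{\left(11 \right)}\right) + \left(r{\left(-24 - 18 \right)} - 131^{2}\right)} = \frac{1}{13 \left(147 + \frac{11^{2}}{2}\right) - 17274} = \frac{1}{13 \left(147 + \frac{1}{2} \cdot 121\right) - 17274} = \frac{1}{13 \left(147 + \frac{121}{2}\right) - 17274} = \frac{1}{13 \cdot \frac{415}{2} - 17274} = \frac{1}{\frac{5395}{2} - 17274} = \frac{1}{- \frac{29153}{2}} = - \frac{2}{29153}$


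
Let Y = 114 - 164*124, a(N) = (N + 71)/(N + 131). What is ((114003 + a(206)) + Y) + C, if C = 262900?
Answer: 120201774/337 ≈ 3.5668e+5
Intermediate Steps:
a(N) = (71 + N)/(131 + N)
Y = -20222 (Y = 114 - 20336 = -20222)
((114003 + a(206)) + Y) + C = ((114003 + (71 + 206)/(131 + 206)) - 20222) + 262900 = ((114003 + 277/337) - 20222) + 262900 = (38419288/337 - 20222) + 262900 = 31604474/337 + 262900 = 120201774/337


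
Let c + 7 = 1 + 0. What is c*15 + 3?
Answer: -87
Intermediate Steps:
c = -6 (c = -7 + (1 + 0) = -7 + 1 = -6)
c*15 + 3 = -6*15 + 3 = -90 + 3 = -87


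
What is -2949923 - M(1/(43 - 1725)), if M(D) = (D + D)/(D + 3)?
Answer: -14882361533/5045 ≈ -2.9499e+6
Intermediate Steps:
M(D) = 2*D/(3 + D) (M(D) = (2*D)/(3 + D) = 2*D/(3 + D))
-2949923 - M(1/(43 - 1725)) = -2949923 - 2/((43 - 1725)*(3 + 1/(43 - 1725))) = -2949923 - 2/((-1682)*(3 + 1/(-1682))) = -2949923 - 2*(-1)/(1682*(3 - 1/1682)) = -2949923 - 2*(-1)/(1682*5045/1682) = -2949923 - 2*(-1)*1682/(1682*5045) = -2949923 - 1*(-2/5045) = -2949923 + 2/5045 = -14882361533/5045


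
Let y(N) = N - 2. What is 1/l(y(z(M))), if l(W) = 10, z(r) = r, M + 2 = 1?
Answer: 1/10 ≈ 0.10000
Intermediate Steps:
M = -1 (M = -2 + 1 = -1)
y(N) = -2 + N
1/l(y(z(M))) = 1/10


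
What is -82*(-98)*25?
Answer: 200900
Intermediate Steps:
-82*(-98)*25 = 8036*25 = 200900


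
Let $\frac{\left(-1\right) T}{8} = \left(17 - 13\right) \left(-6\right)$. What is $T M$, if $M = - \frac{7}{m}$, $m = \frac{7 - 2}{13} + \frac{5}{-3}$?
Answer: $\frac{26208}{25} \approx 1048.3$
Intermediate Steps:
$m = - \frac{50}{39}$ ($m = 5 \cdot \frac{1}{13} + 5 \left(- \frac{1}{3}\right) = \frac{5}{13} - \frac{5}{3} = - \frac{50}{39} \approx -1.2821$)
$T = 192$ ($T = - 8 \left(17 - 13\right) \left(-6\right) = - 8 \cdot 4 \left(-6\right) = \left(-8\right) \left(-24\right) = 192$)
$M = \frac{273}{50}$ ($M = - \frac{7}{- \frac{50}{39}} = \left(-7\right) \left(- \frac{39}{50}\right) = \frac{273}{50} \approx 5.46$)
$T M = 192 \cdot \frac{273}{50} = \frac{26208}{25}$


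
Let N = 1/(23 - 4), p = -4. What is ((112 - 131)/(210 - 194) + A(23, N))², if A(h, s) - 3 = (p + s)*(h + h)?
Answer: 2986513201/92416 ≈ 32316.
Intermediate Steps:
N = 1/19 ≈ 0.052632
A(h, s) = 3 + 2*h*(-4 + s) (A(h, s) = 3 + (-4 + s)*(h + h) = 3 + (-4 + s)*(2*h) = 3 + 2*h*(-4 + s))
((112 - 131)/(210 - 194) + A(23, N))² = ((112 - 131)/(210 - 194) + (3 - 8*23 + 2*23*(1/19)))² = (-19/16 + (3 - 184 + 46/19))² = (-19*1/16 - 3393/19)² = (-19/16 - 3393/19)² = (-54649/304)² = 2986513201/92416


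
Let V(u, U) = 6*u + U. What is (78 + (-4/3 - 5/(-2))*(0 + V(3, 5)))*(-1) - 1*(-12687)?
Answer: 75493/6 ≈ 12582.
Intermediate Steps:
V(u, U) = U + 6*u
(78 + (-4/3 - 5/(-2))*(0 + V(3, 5)))*(-1) - 1*(-12687) = (78 + (-4/3 - 5/(-2))*(0 + (5 + 6*3)))*(-1) - 1*(-12687) = (78 + (-4*1/3 - 5*(-1/2))*(0 + (5 + 18)))*(-1) + 12687 = (78 + (-4/3 + 5/2)*(0 + 23))*(-1) + 12687 = (78 + (7/6)*23)*(-1) + 12687 = (78 + 161/6)*(-1) + 12687 = (629/6)*(-1) + 12687 = -629/6 + 12687 = 75493/6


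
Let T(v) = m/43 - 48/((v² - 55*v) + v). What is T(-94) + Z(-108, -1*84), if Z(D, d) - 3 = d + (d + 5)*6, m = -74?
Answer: -41630179/74777 ≈ -556.72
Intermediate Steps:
Z(D, d) = 33 + 7*d (Z(D, d) = 3 + (d + (d + 5)*6) = 3 + (d + (5 + d)*6) = 3 + (d + (30 + 6*d)) = 3 + (30 + 7*d) = 33 + 7*d)
T(v) = -74/43 - 48/(v² - 54*v) (T(v) = -74/43 - 48/((v² - 55*v) + v) = -74*1/43 - 48/(v² - 54*v) = -74/43 - 48/(v² - 54*v))
T(-94) + Z(-108, -1*84) = (2/43)*(-1032 - 37*(-94)² + 1998*(-94))/(-94*(-54 - 94)) + (33 + 7*(-1*84)) = (2/43)*(-1/94)*(-1032 - 37*8836 - 187812)/(-148) + (33 + 7*(-84)) = (2/43)*(-1/94)*(-1/148)*(-1032 - 326932 - 187812) + (33 - 588) = (2/43)*(-1/94)*(-1/148)*(-515776) - 555 = -128944/74777 - 555 = -41630179/74777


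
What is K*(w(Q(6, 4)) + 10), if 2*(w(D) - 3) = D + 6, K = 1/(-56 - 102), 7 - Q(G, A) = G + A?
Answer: -29/316 ≈ -0.091772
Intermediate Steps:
Q(G, A) = 7 - A - G (Q(G, A) = 7 - (G + A) = 7 - (A + G) = 7 + (-A - G) = 7 - A - G)
K = -1/158 (K = 1/(-158) = -1/158 ≈ -0.0063291)
w(D) = 6 + D/2 (w(D) = 3 + (D + 6)/2 = 3 + (6 + D)/2 = 3 + (3 + D/2) = 6 + D/2)
K*(w(Q(6, 4)) + 10) = -((6 + (7 - 1*4 - 1*6)/2) + 10)/158 = -((6 + (7 - 4 - 6)/2) + 10)/158 = -((6 + (½)*(-3)) + 10)/158 = -((6 - 3/2) + 10)/158 = -(9/2 + 10)/158 = -1/158*29/2 = -29/316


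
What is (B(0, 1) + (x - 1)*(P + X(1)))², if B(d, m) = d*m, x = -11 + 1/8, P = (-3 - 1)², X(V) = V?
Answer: 2608225/64 ≈ 40754.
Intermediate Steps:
P = 16 (P = (-4)² = 16)
x = -87/8 (x = -11 + ⅛ = -87/8 ≈ -10.875)
(B(0, 1) + (x - 1)*(P + X(1)))² = (0*1 + (-87/8 - 1)*(16 + 1))² = (0 - 95/8*17)² = (0 - 1615/8)² = (-1615/8)² = 2608225/64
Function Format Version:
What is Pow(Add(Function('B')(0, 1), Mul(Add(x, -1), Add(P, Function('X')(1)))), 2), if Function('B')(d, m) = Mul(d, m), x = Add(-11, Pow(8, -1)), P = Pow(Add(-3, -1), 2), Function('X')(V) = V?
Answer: Rational(2608225, 64) ≈ 40754.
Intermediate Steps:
P = 16 (P = Pow(-4, 2) = 16)
x = Rational(-87, 8) (x = Add(-11, Rational(1, 8)) = Rational(-87, 8) ≈ -10.875)
Pow(Add(Function('B')(0, 1), Mul(Add(x, -1), Add(P, Function('X')(1)))), 2) = Pow(Add(Mul(0, 1), Mul(Add(Rational(-87, 8), -1), Add(16, 1))), 2) = Pow(Add(0, Mul(Rational(-95, 8), 17)), 2) = Pow(Add(0, Rational(-1615, 8)), 2) = Pow(Rational(-1615, 8), 2) = Rational(2608225, 64)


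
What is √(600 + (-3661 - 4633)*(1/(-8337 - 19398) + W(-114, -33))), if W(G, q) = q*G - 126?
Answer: I*√12545809529190/645 ≈ 5491.5*I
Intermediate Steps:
W(G, q) = -126 + G*q (W(G, q) = G*q - 126 = -126 + G*q)
√(600 + (-3661 - 4633)*(1/(-8337 - 19398) + W(-114, -33))) = √(600 + (-3661 - 4633)*(1/(-8337 - 19398) + (-126 - 114*(-33)))) = √(600 - 8294*(1/(-27735) + (-126 + 3762))) = √(600 - 8294*(-1/27735 + 3636)) = √(600 - 8294*100844459/27735) = √(600 - 836403942946/27735) = √(-836387301946/27735) = I*√12545809529190/645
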